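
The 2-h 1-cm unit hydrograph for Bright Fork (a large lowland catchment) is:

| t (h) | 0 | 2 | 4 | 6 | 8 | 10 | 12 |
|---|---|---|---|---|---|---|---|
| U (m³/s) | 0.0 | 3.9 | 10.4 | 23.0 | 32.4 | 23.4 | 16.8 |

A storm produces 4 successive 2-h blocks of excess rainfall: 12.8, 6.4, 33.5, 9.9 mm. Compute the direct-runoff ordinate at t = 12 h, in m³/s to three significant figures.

By discrete convolution, Q_j = Σ (P_i / 10 mm) · U_{j−i}.
At t = 12 h (j=6): Q = (12.8/10)·16.8 + (6.4/10)·23.4 + (33.5/10)·32.4 + (9.9/10)·23.0 = 168 m³/s.

Q ≈ 168 m³/s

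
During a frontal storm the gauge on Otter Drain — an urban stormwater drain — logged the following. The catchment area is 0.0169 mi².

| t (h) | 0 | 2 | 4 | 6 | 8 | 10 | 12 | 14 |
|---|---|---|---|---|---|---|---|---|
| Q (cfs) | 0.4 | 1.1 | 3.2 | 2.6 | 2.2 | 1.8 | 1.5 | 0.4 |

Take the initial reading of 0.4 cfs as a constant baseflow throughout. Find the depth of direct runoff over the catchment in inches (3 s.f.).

d ≈ 1.83 in

Direct runoff: 0.0, 0.7, 2.8, 2.2, 1.8, 1.4, 1.1, 0.0 cfs; ΣQ_DR = 10.00 cfs.
V = ΣQ_DR · Δt = 10.00 × 7200 s = 72000 ft³.
Over A = 0.0169 mi², depth = V / A = 1.83 in.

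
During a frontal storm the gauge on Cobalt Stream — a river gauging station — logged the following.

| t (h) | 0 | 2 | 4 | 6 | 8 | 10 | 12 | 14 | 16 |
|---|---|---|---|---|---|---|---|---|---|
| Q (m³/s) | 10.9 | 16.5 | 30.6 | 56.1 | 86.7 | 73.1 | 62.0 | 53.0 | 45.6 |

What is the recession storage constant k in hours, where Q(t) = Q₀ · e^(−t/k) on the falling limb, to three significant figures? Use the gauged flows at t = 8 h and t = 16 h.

k ≈ 12.5 h

On the falling limb, Q drops from 86.7 to 45.6 m³/s between t = 8 h and t = 16 h (Δt = 8 h).
k = −Δt / ln(Q₂/Q₁) = −8 / ln(45.6/86.7) = 12.5 h.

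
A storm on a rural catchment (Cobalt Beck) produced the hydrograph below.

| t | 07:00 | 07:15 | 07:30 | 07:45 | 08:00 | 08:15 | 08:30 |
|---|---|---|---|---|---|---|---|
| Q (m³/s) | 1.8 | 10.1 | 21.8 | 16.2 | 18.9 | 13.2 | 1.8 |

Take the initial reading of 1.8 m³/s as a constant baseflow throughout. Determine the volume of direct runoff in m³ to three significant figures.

Direct-runoff ordinates (Q − Q_b): 0.0, 8.3, 20.0, 14.4, 17.1, 11.4, 0.0 m³/s.
ΣQ_DR = 71.20 m³/s.
With Δt = 0.25 h = 900 s, V = ΣQ_DR · Δt = 71.20 × 900 = 64100 m³.

V ≈ 64100 m³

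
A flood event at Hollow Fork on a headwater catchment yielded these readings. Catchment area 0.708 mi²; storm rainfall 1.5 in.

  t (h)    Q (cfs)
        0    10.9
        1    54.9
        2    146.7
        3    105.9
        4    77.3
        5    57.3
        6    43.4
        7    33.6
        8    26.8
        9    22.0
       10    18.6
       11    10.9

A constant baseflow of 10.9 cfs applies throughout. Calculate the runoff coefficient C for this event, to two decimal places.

ΣQ_DR = 477.5 cfs; V = ΣQ_DR·Δt = 1.719 × 10^6 ft³.
Runoff depth d = V / A = 1.045 in.
C = d / P = 1.045 / 1.5 = 0.70.

C ≈ 0.70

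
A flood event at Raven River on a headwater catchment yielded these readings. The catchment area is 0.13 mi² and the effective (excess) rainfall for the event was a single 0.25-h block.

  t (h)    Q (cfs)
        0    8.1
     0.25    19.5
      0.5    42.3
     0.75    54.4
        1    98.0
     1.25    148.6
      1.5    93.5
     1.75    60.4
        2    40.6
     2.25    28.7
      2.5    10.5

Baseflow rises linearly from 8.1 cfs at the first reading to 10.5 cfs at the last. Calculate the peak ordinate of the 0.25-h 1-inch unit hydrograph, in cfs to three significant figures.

U_p ≈ 93.1 cfs

Direct runoff: 0.00, 11.16, 33.72, 45.58, 88.94, 139.30, 83.96, 50.62, 30.58, 18.44, 0.00 cfs; ΣQ_DR = 502.3 cfs, peak = 139.30 cfs.
Runoff depth d = ΣQ_DR·Δt / A = 502.3 × 900 / (0.13 mi²) = 1.497 in.
The 1-inch UH is the DRH scaled by (1 in)/d, so U_p = 139.30 × 1/1.497 = 93.1 cfs.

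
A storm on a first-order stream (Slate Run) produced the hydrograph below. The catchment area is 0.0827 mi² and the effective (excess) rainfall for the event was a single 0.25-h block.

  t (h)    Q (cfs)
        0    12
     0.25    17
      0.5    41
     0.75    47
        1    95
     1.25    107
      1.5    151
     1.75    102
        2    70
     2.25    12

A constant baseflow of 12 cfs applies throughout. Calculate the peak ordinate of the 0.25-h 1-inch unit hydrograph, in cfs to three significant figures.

Direct runoff: 0.0, 5.0, 29.0, 35.0, 83.0, 95.0, 139.0, 90.0, 58.0, 0.0 cfs; ΣQ_DR = 534.0 cfs, peak = 139.0 cfs.
Runoff depth d = ΣQ_DR·Δt / A = 534.0 × 900 / (0.0827 mi²) = 2.501 in.
The 1-inch UH is the DRH scaled by (1 in)/d, so U_p = 139.0 × 1/2.501 = 55.6 cfs.

U_p ≈ 55.6 cfs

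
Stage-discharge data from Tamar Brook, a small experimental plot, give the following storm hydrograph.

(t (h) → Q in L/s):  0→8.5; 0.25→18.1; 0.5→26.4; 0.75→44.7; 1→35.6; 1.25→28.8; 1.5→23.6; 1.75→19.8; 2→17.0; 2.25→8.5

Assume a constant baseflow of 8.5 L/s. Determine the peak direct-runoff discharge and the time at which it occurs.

Q_p = 36.2 L/s at t = 0.75 h

Subtracting baseflow gives direct-runoff ordinates: 0.0, 9.6, 17.9, 36.2, 27.1, 20.3, 15.1, 11.3, 8.5, 0.0 L/s.
The maximum is 36.2 L/s, occurring at the reading for t = 0.75 h.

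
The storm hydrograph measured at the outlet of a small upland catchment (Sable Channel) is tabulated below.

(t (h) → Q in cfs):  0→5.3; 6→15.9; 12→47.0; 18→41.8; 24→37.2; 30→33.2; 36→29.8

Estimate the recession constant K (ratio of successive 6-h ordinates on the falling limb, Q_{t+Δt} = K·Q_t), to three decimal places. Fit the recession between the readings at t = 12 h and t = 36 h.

K ≈ 0.892

Using the recession-limb readings at t = 12 h and t = 36 h: Q falls from 47.0 to 29.8 cfs over 4 intervals.
K = (Q₂/Q₁)^(1/4) = (29.8/47.0)^(1/4) = 0.892.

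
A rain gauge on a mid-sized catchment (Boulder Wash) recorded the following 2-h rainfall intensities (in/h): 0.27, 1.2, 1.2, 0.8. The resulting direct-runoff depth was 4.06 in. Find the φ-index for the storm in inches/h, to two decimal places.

φ ≈ 0.39 in/h

Only the 3 blocks with intensity above φ contribute runoff: 1.2, 1.2, 0.8 in/h.
Σ(I−φ)·Δt = d  ⇒  (1.2+1.2+0.8 − 3φ)·2 = 4.06
φ = (3.200 − 4.06/2) / 3 = 0.39 in/h.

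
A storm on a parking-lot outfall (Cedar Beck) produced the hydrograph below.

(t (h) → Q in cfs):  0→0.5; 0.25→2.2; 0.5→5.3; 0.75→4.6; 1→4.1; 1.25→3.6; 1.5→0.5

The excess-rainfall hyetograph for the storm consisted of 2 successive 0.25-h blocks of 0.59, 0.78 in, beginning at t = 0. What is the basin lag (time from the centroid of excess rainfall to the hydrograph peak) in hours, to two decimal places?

Centroid of excess rainfall: t_c = Σ P_i·t̄_i / ΣP_i = 0.2673 h (block centres at 0.125, 0.375 h).
Hydrograph peak occurs at t = 0.5 h, so basin lag t_L = 0.5 − 0.2673 = 0.23 h.

t_L ≈ 0.23 h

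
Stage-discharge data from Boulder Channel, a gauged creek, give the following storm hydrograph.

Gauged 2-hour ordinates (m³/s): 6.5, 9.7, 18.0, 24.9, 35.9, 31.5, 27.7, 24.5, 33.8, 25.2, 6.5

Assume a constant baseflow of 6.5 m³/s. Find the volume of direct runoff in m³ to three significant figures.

Direct-runoff ordinates (Q − Q_b): 0.0, 3.2, 11.5, 18.4, 29.4, 25.0, 21.2, 18.0, 27.3, 18.7, 0.0 m³/s.
ΣQ_DR = 172.7 m³/s.
With Δt = 2 h = 7200 s, V = ΣQ_DR · Δt = 172.7 × 7200 = 1.24 × 10^6 m³.

V ≈ 1.24 × 10^6 m³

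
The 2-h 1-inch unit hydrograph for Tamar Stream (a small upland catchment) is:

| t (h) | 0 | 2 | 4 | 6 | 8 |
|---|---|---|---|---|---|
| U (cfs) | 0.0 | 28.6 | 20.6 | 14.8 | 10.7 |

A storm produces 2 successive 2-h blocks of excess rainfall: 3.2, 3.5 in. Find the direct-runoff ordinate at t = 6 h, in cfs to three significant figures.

By discrete convolution, Q_j = Σ (P_i / 1 in) · U_{j−i}.
At t = 6 h (j=3): Q = (3.2/1)·14.8 + (3.5/1)·20.6 = 119 cfs.

Q ≈ 119 cfs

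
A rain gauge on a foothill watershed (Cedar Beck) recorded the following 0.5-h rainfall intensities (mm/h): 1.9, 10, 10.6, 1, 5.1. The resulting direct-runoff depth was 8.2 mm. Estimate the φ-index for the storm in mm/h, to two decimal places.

φ ≈ 3.10 mm/h

Only the 3 blocks with intensity above φ contribute runoff: 10, 10.6, 5.1 mm/h.
Σ(I−φ)·Δt = d  ⇒  (10+10.6+5.1 − 3φ)·0.5 = 8.2
φ = (25.70 − 8.2/0.5) / 3 = 3.10 mm/h.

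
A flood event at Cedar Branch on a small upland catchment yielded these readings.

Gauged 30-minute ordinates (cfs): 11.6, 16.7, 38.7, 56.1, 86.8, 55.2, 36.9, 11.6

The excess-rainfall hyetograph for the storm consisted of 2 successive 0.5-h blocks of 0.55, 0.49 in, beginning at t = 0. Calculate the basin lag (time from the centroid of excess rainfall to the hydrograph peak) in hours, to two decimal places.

t_L ≈ 1.51 h

Centroid of excess rainfall: t_c = Σ P_i·t̄_i / ΣP_i = 0.4856 h (block centres at 0.25, 0.75 h).
Hydrograph peak occurs at t = 2 h, so basin lag t_L = 2 − 0.4856 = 1.51 h.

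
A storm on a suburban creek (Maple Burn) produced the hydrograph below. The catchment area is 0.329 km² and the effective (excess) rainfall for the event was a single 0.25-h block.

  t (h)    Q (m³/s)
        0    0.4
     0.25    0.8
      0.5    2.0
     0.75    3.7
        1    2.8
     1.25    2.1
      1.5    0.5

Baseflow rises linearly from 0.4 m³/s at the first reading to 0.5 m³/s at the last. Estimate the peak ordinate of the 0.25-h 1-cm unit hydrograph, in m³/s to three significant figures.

Direct runoff: 0.00, 0.38, 1.57, 3.25, 2.33, 1.62, 0.00 m³/s; ΣQ_DR = 9.150 m³/s, peak = 3.25 m³/s.
Runoff depth d = ΣQ_DR·Δt / A = 9.150 × 900 / (0.329 km²) = 25.03 mm.
The 1-cm UH is the DRH scaled by (10 mm)/d, so U_p = 3.25 × 10/25.03 = 1.30 m³/s.

U_p ≈ 1.30 m³/s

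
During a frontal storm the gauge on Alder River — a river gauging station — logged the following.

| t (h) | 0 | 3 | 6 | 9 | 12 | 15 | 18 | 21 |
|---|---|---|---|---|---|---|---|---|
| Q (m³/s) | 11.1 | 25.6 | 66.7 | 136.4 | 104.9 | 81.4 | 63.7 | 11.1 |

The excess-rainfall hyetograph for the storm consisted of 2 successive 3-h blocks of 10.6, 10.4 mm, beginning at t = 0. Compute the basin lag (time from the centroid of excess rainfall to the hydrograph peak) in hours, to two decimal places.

Centroid of excess rainfall: t_c = Σ P_i·t̄_i / ΣP_i = 2.9857 h (block centres at 1.5, 4.5 h).
Hydrograph peak occurs at t = 9 h, so basin lag t_L = 9 − 2.9857 = 6.01 h.

t_L ≈ 6.01 h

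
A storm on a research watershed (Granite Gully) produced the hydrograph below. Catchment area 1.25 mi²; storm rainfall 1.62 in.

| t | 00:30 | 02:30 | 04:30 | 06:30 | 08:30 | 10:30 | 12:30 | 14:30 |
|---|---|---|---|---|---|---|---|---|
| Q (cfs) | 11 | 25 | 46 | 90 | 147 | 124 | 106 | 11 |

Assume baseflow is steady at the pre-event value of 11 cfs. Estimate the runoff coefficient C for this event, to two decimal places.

C ≈ 0.72

ΣQ_DR = 472.0 cfs; V = ΣQ_DR·Δt = 3.398 × 10^6 ft³.
Runoff depth d = V / A = 1.170 in.
C = d / P = 1.170 / 1.62 = 0.72.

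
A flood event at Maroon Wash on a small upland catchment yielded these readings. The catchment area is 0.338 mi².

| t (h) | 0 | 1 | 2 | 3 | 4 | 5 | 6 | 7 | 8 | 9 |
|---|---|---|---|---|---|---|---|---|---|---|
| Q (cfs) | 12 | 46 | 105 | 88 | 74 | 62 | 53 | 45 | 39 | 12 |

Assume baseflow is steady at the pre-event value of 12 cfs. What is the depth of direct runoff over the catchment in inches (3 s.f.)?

d ≈ 1.91 in

Direct runoff: 0.0, 34.0, 93.0, 76.0, 62.0, 50.0, 41.0, 33.0, 27.0, 0.0 cfs; ΣQ_DR = 416.0 cfs.
V = ΣQ_DR · Δt = 416.0 × 3600 s = 1.498 × 10^6 ft³.
Over A = 0.338 mi², depth = V / A = 1.91 in.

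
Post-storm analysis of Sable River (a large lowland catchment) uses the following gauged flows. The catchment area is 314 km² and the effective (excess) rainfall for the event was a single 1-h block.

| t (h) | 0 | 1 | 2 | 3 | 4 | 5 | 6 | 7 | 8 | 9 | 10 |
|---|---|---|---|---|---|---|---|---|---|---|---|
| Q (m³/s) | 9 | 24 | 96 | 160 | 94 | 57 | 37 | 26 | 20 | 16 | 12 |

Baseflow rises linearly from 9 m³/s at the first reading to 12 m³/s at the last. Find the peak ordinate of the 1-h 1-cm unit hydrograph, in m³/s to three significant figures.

Direct runoff: 0.00, 14.70, 86.40, 150.10, 83.80, 46.50, 26.20, 14.90, 8.60, 4.30, 0.00 m³/s; ΣQ_DR = 435.5 m³/s, peak = 150.10 m³/s.
Runoff depth d = ΣQ_DR·Δt / A = 435.5 × 3600 / (314 km²) = 4.993 mm.
The 1-cm UH is the DRH scaled by (10 mm)/d, so U_p = 150.10 × 10/4.993 = 301 m³/s.

U_p ≈ 301 m³/s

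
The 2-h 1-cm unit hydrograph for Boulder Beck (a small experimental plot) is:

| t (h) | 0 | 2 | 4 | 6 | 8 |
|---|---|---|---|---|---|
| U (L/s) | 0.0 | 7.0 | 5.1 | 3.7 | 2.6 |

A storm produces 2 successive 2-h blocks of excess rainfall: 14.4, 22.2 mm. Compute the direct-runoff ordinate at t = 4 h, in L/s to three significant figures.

Q ≈ 22.9 L/s

By discrete convolution, Q_j = Σ (P_i / 10 mm) · U_{j−i}.
At t = 4 h (j=2): Q = (14.4/10)·5.1 + (22.2/10)·7.0 = 22.9 L/s.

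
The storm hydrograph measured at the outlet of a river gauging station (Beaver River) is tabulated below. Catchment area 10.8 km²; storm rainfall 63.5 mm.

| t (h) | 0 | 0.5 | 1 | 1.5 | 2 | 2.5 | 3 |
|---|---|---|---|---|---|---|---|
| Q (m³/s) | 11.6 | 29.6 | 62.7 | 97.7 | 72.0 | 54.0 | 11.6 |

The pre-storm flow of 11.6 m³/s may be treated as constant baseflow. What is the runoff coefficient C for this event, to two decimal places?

C ≈ 0.68

ΣQ_DR = 258.0 m³/s; V = ΣQ_DR·Δt = 4.644 × 10^5 m³.
Runoff depth d = V / A = 43.00 mm.
C = d / P = 43.00 / 63.5 = 0.68.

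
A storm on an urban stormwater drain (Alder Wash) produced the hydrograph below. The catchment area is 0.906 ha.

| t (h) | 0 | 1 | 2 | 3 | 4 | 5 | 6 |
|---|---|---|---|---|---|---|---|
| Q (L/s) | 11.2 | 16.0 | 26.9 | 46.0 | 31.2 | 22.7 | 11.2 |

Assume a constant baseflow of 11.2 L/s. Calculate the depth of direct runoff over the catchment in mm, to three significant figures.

d ≈ 34.5 mm

Direct runoff: 0.0, 4.8, 15.7, 34.8, 20.0, 11.5, 0.0 L/s; ΣQ_DR = 86.80 L/s.
V = ΣQ_DR · Δt = 86.80 × 3600 s = 3.125 × 10^5 L.
Over A = 0.906 ha, depth = V / A = 34.5 mm.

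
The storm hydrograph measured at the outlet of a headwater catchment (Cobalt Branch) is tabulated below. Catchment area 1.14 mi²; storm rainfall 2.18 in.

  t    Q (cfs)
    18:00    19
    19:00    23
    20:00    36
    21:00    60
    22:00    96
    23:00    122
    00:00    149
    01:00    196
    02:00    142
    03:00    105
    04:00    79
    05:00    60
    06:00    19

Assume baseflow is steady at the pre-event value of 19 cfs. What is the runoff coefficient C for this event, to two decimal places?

ΣQ_DR = 859.0 cfs; V = ΣQ_DR·Δt = 3.092 × 10^6 ft³.
Runoff depth d = V / A = 1.168 in.
C = d / P = 1.168 / 2.18 = 0.54.

C ≈ 0.54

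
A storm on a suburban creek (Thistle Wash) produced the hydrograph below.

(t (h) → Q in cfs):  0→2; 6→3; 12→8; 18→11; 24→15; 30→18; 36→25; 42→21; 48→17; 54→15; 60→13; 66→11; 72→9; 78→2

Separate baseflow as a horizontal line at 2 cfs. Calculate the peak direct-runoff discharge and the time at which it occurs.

Subtracting baseflow gives direct-runoff ordinates: 0.0, 1.0, 6.0, 9.0, 13.0, 16.0, 23.0, 19.0, 15.0, 13.0, 11.0, 9.0, 7.0, 0.0 cfs.
The maximum is 23.0 cfs, occurring at the reading for t = 36 h.

Q_p = 23.0 cfs at t = 36 h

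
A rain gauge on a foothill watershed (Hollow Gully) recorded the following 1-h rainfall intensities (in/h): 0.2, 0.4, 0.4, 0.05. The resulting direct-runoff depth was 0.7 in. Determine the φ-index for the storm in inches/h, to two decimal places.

φ ≈ 0.10 in/h

Only the 3 blocks with intensity above φ contribute runoff: 0.2, 0.4, 0.4 in/h.
Σ(I−φ)·Δt = d  ⇒  (0.2+0.4+0.4 − 3φ)·1 = 0.7
φ = (1.000 − 0.7/1) / 3 = 0.10 in/h.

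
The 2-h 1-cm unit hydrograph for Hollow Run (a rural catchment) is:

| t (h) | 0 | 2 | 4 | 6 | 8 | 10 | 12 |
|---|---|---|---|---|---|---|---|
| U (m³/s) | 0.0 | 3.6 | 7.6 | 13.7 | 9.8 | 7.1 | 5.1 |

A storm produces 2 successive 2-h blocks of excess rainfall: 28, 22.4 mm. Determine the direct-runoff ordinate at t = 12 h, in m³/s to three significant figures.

By discrete convolution, Q_j = Σ (P_i / 10 mm) · U_{j−i}.
At t = 12 h (j=6): Q = (28/10)·5.1 + (22.4/10)·7.1 = 30.2 m³/s.

Q ≈ 30.2 m³/s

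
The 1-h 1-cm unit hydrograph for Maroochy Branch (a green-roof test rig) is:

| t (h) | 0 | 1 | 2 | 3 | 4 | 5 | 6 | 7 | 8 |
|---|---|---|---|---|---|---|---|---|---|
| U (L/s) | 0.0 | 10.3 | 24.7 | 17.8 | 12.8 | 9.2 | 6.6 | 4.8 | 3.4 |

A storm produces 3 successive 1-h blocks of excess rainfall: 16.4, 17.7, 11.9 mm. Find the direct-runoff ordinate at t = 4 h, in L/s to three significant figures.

By discrete convolution, Q_j = Σ (P_i / 10 mm) · U_{j−i}.
At t = 4 h (j=4): Q = (16.4/10)·12.8 + (17.7/10)·17.8 + (11.9/10)·24.7 = 81.9 L/s.

Q ≈ 81.9 L/s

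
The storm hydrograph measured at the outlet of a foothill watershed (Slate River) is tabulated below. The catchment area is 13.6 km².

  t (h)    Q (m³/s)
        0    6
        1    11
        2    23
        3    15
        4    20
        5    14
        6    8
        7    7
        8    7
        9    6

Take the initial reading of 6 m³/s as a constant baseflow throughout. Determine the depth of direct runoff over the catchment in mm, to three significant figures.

d ≈ 15.1 mm

Direct runoff: 0.0, 5.0, 17.0, 9.0, 14.0, 8.0, 2.0, 1.0, 1.0, 0.0 m³/s; ΣQ_DR = 57.00 m³/s.
V = ΣQ_DR · Δt = 57.00 × 3600 s = 2.052 × 10^5 m³.
Over A = 13.6 km², depth = V / A = 15.1 mm.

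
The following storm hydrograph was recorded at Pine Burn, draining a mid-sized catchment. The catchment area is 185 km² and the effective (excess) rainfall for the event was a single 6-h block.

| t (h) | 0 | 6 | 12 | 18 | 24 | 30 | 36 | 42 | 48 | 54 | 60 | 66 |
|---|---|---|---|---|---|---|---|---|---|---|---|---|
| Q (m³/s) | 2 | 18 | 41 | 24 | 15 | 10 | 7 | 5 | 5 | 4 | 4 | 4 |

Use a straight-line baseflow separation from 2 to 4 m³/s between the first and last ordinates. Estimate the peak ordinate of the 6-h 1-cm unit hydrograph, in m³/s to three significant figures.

Direct runoff: 0.00, 15.82, 38.64, 21.45, 12.27, 7.09, 3.91, 1.73, 1.55, 0.36, 0.18, 0.00 m³/s; ΣQ_DR = 103.0 m³/s, peak = 38.64 m³/s.
Runoff depth d = ΣQ_DR·Δt / A = 103.0 × 21600 / (185 km²) = 12.03 mm.
The 1-cm UH is the DRH scaled by (10 mm)/d, so U_p = 38.64 × 10/12.03 = 32.1 m³/s.

U_p ≈ 32.1 m³/s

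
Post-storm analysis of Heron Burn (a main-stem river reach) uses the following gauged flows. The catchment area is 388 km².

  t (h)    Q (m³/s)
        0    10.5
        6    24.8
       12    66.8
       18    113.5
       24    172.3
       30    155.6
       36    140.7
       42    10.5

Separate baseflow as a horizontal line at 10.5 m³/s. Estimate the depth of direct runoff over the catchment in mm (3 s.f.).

Direct runoff: 0.0, 14.3, 56.3, 103.0, 161.8, 145.1, 130.2, 0.0 m³/s; ΣQ_DR = 610.7 m³/s.
V = ΣQ_DR · Δt = 610.7 × 21600 s = 1.319 × 10^7 m³.
Over A = 388 km², depth = V / A = 34.0 mm.

d ≈ 34.0 mm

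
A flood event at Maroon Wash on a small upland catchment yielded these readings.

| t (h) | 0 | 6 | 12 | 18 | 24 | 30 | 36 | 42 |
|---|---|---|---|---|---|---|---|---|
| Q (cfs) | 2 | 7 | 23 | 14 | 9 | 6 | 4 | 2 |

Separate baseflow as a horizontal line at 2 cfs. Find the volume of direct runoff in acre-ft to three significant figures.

Direct-runoff ordinates (Q − Q_b): 0.0, 5.0, 21.0, 12.0, 7.0, 4.0, 2.0, 0.0 cfs.
ΣQ_DR = 51.00 cfs.
With Δt = 6 h = 21600 s, V = ΣQ_DR · Δt = 51.00 × 21600 = 1.10 × 10^6 ft³ = 25.3 acre-ft.

V ≈ 25.3 acre-ft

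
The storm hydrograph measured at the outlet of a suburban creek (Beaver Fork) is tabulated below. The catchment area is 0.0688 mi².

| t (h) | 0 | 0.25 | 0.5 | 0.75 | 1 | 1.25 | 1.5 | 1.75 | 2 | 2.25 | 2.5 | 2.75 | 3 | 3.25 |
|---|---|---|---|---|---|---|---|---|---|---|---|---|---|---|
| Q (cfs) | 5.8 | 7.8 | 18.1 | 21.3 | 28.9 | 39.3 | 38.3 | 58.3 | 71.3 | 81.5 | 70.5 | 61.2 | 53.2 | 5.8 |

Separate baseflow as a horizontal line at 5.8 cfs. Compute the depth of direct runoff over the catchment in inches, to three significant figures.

Direct runoff: 0.0, 2.0, 12.3, 15.5, 23.1, 33.5, 32.5, 52.5, 65.5, 75.7, 64.7, 55.4, 47.4, 0.0 cfs; ΣQ_DR = 480.1 cfs.
V = ΣQ_DR · Δt = 480.1 × 900 s = 4.321 × 10^5 ft³.
Over A = 0.0688 mi², depth = V / A = 2.70 in.

d ≈ 2.70 in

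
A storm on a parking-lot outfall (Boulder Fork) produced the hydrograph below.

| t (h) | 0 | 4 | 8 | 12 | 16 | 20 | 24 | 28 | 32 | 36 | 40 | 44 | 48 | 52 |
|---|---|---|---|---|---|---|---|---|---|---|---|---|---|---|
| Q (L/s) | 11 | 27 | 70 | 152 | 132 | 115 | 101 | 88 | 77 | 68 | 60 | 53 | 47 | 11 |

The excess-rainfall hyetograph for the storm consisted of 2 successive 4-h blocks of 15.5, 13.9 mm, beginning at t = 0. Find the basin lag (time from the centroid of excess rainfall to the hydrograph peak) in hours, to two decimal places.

t_L ≈ 8.11 h

Centroid of excess rainfall: t_c = Σ P_i·t̄_i / ΣP_i = 3.8912 h (block centres at 2, 6 h).
Hydrograph peak occurs at t = 12 h, so basin lag t_L = 12 − 3.8912 = 8.11 h.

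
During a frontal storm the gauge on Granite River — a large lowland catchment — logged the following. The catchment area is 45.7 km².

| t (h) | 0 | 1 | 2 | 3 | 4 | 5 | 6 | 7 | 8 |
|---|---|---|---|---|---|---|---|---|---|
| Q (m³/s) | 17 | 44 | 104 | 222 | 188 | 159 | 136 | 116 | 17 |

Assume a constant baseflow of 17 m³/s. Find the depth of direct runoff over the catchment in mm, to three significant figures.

d ≈ 67.0 mm

Direct runoff: 0.0, 27.0, 87.0, 205.0, 171.0, 142.0, 119.0, 99.0, 0.0 m³/s; ΣQ_DR = 850.0 m³/s.
V = ΣQ_DR · Δt = 850.0 × 3600 s = 3.060 × 10^6 m³.
Over A = 45.7 km², depth = V / A = 67.0 mm.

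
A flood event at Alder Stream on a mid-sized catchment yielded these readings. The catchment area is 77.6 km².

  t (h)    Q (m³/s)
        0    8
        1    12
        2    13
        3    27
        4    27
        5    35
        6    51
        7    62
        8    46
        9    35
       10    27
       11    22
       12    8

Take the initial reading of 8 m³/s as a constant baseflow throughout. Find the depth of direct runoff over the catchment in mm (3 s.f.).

d ≈ 12.5 mm

Direct runoff: 0.0, 4.0, 5.0, 19.0, 19.0, 27.0, 43.0, 54.0, 38.0, 27.0, 19.0, 14.0, 0.0 m³/s; ΣQ_DR = 269.0 m³/s.
V = ΣQ_DR · Δt = 269.0 × 3600 s = 9.684 × 10^5 m³.
Over A = 77.6 km², depth = V / A = 12.5 mm.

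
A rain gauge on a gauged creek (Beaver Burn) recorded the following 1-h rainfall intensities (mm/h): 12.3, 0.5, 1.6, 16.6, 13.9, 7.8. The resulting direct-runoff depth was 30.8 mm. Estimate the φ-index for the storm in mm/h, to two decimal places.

Only the 4 blocks with intensity above φ contribute runoff: 12.3, 16.6, 13.9, 7.8 mm/h.
Σ(I−φ)·Δt = d  ⇒  (12.3+16.6+13.9+7.8 − 4φ)·1 = 30.8
φ = (50.60 − 30.8/1) / 4 = 4.95 mm/h.

φ ≈ 4.95 mm/h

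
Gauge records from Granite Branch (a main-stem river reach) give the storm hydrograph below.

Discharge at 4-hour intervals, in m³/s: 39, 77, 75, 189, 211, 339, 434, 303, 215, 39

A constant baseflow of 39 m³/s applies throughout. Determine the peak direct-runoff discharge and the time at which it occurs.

Q_p = 395.0 m³/s at t = 24 h

Subtracting baseflow gives direct-runoff ordinates: 0.0, 38.0, 36.0, 150.0, 172.0, 300.0, 395.0, 264.0, 176.0, 0.0 m³/s.
The maximum is 395.0 m³/s, occurring at the reading for t = 24 h.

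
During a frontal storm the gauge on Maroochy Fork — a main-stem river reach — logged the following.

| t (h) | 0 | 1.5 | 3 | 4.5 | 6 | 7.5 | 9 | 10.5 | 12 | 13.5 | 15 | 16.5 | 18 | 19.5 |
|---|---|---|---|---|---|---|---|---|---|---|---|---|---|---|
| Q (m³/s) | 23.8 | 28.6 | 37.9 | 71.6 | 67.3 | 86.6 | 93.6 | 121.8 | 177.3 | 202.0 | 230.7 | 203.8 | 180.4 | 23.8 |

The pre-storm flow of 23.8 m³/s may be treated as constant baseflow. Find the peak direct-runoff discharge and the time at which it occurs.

Q_p = 206.9 m³/s at t = 15 h

Subtracting baseflow gives direct-runoff ordinates: 0.0, 4.8, 14.1, 47.8, 43.5, 62.8, 69.8, 98.0, 153.5, 178.2, 206.9, 180.0, 156.6, 0.0 m³/s.
The maximum is 206.9 m³/s, occurring at the reading for t = 15 h.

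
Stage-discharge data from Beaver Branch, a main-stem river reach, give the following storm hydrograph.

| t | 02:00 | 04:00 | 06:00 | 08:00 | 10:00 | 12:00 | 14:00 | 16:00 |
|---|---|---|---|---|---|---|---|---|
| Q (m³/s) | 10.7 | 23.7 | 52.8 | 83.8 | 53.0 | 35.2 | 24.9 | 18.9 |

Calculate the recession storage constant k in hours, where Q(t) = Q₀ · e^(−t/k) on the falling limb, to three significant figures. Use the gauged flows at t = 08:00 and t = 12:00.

On the falling limb, Q drops from 83.8 to 35.2 m³/s between t = 08:00 and t = 12:00 (Δt = 4 h).
k = −Δt / ln(Q₂/Q₁) = −4 / ln(35.2/83.8) = 4.61 h.

k ≈ 4.61 h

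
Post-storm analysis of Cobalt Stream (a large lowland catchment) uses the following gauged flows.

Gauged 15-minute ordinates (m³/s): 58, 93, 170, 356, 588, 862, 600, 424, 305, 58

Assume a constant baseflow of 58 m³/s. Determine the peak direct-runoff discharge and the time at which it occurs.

Q_p = 804.0 m³/s at t = 1.25 h

Subtracting baseflow gives direct-runoff ordinates: 0.0, 35.0, 112.0, 298.0, 530.0, 804.0, 542.0, 366.0, 247.0, 0.0 m³/s.
The maximum is 804.0 m³/s, occurring at the reading for t = 1.25 h.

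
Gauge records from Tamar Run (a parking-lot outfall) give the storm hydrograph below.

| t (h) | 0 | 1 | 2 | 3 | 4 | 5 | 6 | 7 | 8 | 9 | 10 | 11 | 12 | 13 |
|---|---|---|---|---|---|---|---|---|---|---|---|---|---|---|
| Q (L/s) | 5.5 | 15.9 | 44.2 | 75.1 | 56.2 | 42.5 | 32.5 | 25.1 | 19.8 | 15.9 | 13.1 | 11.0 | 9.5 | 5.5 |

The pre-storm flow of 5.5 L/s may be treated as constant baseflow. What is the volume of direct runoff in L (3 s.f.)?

V ≈ 1.06 × 10^6 L

Direct-runoff ordinates (Q − Q_b): 0.0, 10.4, 38.7, 69.6, 50.7, 37.0, 27.0, 19.6, 14.3, 10.4, 7.6, 5.5, 4.0, 0.0 L/s.
ΣQ_DR = 294.8 L/s.
With Δt = 1 h = 3600 s, V = ΣQ_DR · Δt = 294.8 × 3600 = 1.06 × 10^6 L.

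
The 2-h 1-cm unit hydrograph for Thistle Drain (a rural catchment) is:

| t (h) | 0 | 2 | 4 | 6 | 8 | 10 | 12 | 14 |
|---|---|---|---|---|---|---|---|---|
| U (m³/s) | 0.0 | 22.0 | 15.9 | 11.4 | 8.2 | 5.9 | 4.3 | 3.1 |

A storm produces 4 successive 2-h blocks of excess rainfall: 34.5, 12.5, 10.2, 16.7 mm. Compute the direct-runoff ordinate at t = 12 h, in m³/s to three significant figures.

By discrete convolution, Q_j = Σ (P_i / 10 mm) · U_{j−i}.
At t = 12 h (j=6): Q = (34.5/10)·4.3 + (12.5/10)·5.9 + (10.2/10)·8.2 + (16.7/10)·11.4 = 49.6 m³/s.

Q ≈ 49.6 m³/s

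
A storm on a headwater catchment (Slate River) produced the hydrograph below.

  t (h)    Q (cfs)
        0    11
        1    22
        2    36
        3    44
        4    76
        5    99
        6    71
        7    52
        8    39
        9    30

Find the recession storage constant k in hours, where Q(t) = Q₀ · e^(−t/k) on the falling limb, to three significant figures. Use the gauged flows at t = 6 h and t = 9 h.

On the falling limb, Q drops from 71 to 30 cfs between t = 6 h and t = 9 h (Δt = 3 h).
k = −Δt / ln(Q₂/Q₁) = −3 / ln(30/71) = 3.48 h.

k ≈ 3.48 h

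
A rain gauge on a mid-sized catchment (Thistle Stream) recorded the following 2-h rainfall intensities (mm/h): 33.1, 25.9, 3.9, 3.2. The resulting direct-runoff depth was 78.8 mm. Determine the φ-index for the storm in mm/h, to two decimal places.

φ ≈ 9.80 mm/h

Only the 2 blocks with intensity above φ contribute runoff: 33.1, 25.9 mm/h.
Σ(I−φ)·Δt = d  ⇒  (33.1+25.9 − 2φ)·2 = 78.8
φ = (59.00 − 78.8/2) / 2 = 9.80 mm/h.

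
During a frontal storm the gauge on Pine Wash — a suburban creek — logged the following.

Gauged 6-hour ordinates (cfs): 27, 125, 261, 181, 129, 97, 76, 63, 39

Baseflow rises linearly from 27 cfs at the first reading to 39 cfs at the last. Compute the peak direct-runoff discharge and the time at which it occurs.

Subtracting baseflow gives direct-runoff ordinates: 0.00, 96.50, 231.00, 149.50, 96.00, 62.50, 40.00, 25.50, 0.00 cfs.
The maximum is 231.00 cfs, occurring at the reading for t = 12 h.

Q_p = 231.00 cfs at t = 12 h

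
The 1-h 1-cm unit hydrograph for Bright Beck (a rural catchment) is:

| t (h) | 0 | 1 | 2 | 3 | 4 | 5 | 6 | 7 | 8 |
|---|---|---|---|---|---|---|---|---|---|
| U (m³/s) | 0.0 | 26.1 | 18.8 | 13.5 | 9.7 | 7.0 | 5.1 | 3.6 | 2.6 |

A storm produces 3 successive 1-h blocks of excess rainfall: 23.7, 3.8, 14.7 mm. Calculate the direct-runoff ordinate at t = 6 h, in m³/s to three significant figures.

By discrete convolution, Q_j = Σ (P_i / 10 mm) · U_{j−i}.
At t = 6 h (j=6): Q = (23.7/10)·5.1 + (3.8/10)·7.0 + (14.7/10)·9.7 = 29.0 m³/s.

Q ≈ 29.0 m³/s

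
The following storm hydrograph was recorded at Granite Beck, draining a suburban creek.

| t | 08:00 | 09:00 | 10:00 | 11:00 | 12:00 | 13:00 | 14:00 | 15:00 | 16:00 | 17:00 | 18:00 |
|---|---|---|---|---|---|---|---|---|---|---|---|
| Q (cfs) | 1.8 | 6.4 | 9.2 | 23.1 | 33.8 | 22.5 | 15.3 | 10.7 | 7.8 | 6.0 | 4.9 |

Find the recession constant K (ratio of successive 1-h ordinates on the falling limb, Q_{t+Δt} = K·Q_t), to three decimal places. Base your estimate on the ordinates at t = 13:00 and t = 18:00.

K ≈ 0.737

Using the recession-limb readings at t = 13:00 and t = 18:00: Q falls from 22.5 to 4.9 cfs over 5 intervals.
K = (Q₂/Q₁)^(1/5) = (4.9/22.5)^(1/5) = 0.737.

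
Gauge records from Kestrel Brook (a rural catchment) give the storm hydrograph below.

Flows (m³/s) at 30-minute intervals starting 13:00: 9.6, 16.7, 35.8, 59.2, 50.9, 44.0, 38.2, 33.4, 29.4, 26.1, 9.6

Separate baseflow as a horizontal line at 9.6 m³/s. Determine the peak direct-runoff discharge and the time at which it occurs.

Subtracting baseflow gives direct-runoff ordinates: 0.0, 7.1, 26.2, 49.6, 41.3, 34.4, 28.6, 23.8, 19.8, 16.5, 0.0 m³/s.
The maximum is 49.6 m³/s, occurring at the reading for t = 14:30.

Q_p = 49.6 m³/s at t = 14:30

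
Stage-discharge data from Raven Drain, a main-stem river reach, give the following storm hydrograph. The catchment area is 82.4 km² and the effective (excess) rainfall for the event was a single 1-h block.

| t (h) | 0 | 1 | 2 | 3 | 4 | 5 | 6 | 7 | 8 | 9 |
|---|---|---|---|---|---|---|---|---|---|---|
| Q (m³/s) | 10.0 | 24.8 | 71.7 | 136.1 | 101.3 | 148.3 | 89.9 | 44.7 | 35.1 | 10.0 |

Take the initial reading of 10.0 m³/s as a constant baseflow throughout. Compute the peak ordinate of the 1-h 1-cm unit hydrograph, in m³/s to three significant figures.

U_p ≈ 55.4 m³/s

Direct runoff: 0.0, 14.8, 61.7, 126.1, 91.3, 138.3, 79.9, 34.7, 25.1, 0.0 m³/s; ΣQ_DR = 571.9 m³/s, peak = 138.3 m³/s.
Runoff depth d = ΣQ_DR·Δt / A = 571.9 × 3600 / (82.4 km²) = 24.99 mm.
The 1-cm UH is the DRH scaled by (10 mm)/d, so U_p = 138.3 × 10/24.99 = 55.4 m³/s.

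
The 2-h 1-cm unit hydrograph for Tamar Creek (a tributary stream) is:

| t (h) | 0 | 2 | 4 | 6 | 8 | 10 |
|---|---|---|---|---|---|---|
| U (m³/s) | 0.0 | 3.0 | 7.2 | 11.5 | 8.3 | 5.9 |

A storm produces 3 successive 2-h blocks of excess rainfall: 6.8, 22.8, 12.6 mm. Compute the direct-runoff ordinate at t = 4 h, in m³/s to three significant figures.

By discrete convolution, Q_j = Σ (P_i / 10 mm) · U_{j−i}.
At t = 4 h (j=2): Q = (6.8/10)·7.2 + (22.8/10)·3.0 + (12.6/10)·0.0 = 11.7 m³/s.

Q ≈ 11.7 m³/s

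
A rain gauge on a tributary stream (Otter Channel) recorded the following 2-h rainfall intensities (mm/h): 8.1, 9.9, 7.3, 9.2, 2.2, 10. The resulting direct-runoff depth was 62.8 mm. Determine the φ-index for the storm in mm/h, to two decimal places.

φ ≈ 2.62 mm/h

Only the 5 blocks with intensity above φ contribute runoff: 8.1, 9.9, 7.3, 9.2, 10 mm/h.
Σ(I−φ)·Δt = d  ⇒  (8.1+9.9+7.3+9.2+10 − 5φ)·2 = 62.8
φ = (44.50 − 62.8/2) / 5 = 2.62 mm/h.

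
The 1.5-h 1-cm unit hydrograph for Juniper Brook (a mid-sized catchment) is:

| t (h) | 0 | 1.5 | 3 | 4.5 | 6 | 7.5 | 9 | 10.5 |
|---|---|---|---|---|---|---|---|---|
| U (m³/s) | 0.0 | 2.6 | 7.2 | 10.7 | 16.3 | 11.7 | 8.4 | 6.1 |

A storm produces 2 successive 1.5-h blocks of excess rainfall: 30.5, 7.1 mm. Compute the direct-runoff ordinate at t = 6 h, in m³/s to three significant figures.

By discrete convolution, Q_j = Σ (P_i / 10 mm) · U_{j−i}.
At t = 6 h (j=4): Q = (30.5/10)·16.3 + (7.1/10)·10.7 = 57.3 m³/s.

Q ≈ 57.3 m³/s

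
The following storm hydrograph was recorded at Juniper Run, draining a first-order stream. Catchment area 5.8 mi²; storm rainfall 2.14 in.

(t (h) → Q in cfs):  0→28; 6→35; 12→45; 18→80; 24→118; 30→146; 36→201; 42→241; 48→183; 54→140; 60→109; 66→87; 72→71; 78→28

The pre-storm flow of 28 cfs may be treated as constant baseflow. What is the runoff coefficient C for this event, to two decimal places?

ΣQ_DR = 1120 cfs; V = ΣQ_DR·Δt = 2.419 × 10^7 ft³.
Runoff depth d = V / A = 1.795 in.
C = d / P = 1.795 / 2.14 = 0.84.

C ≈ 0.84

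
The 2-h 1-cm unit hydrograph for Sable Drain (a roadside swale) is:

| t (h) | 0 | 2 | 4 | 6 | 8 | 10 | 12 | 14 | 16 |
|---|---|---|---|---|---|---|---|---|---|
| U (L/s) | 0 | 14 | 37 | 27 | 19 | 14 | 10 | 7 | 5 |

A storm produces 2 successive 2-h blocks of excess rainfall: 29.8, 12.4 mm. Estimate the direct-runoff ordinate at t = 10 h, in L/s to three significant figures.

By discrete convolution, Q_j = Σ (P_i / 10 mm) · U_{j−i}.
At t = 10 h (j=5): Q = (29.8/10)·14 + (12.4/10)·19 = 65.3 L/s.

Q ≈ 65.3 L/s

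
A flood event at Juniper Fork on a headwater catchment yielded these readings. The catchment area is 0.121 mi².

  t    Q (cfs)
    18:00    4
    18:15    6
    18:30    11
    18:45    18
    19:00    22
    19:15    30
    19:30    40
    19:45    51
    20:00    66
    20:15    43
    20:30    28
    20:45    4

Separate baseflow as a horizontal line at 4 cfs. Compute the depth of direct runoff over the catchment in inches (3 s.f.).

Direct runoff: 0.0, 2.0, 7.0, 14.0, 18.0, 26.0, 36.0, 47.0, 62.0, 39.0, 24.0, 0.0 cfs; ΣQ_DR = 275.0 cfs.
V = ΣQ_DR · Δt = 275.0 × 900 s = 2.475 × 10^5 ft³.
Over A = 0.121 mi², depth = V / A = 0.880 in.

d ≈ 0.880 in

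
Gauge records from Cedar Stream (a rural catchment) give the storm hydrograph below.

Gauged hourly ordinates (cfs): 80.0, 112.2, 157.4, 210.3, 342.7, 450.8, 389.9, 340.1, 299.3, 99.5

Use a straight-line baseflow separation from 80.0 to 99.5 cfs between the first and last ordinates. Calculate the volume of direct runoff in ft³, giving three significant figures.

V ≈ 5.70 × 10^6 ft³

Direct-runoff ordinates (Q − Q_b): 0.00, 30.03, 73.07, 123.80, 254.03, 359.97, 296.90, 244.93, 201.97, 0.00 cfs.
ΣQ_DR = 1585 cfs.
With Δt = 1 h = 3600 s, V = ΣQ_DR · Δt = 1585 × 3600 = 5.70 × 10^6 ft³.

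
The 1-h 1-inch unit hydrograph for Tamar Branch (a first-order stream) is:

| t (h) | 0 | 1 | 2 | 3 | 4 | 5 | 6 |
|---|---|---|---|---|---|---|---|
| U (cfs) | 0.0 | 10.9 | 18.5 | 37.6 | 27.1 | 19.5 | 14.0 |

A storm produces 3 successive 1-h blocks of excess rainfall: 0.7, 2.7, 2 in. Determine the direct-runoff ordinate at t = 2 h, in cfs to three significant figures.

By discrete convolution, Q_j = Σ (P_i / 1 in) · U_{j−i}.
At t = 2 h (j=2): Q = (0.7/1)·18.5 + (2.7/1)·10.9 + (2/1)·0.0 = 42.4 cfs.

Q ≈ 42.4 cfs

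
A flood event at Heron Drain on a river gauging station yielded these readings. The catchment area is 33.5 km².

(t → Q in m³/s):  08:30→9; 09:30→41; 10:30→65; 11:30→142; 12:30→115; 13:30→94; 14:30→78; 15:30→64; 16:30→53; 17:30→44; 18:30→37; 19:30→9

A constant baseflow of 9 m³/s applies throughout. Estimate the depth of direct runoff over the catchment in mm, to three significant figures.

Direct runoff: 0.0, 32.0, 56.0, 133.0, 106.0, 85.0, 69.0, 55.0, 44.0, 35.0, 28.0, 0.0 m³/s; ΣQ_DR = 643.0 m³/s.
V = ΣQ_DR · Δt = 643.0 × 3600 s = 2.315 × 10^6 m³.
Over A = 33.5 km², depth = V / A = 69.1 mm.

d ≈ 69.1 mm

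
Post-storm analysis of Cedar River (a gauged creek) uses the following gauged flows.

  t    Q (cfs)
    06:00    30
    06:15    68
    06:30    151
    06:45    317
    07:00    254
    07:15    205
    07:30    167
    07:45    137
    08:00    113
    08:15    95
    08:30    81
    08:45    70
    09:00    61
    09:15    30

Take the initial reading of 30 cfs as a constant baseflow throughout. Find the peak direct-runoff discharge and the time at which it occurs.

Q_p = 287.0 cfs at t = 06:45

Subtracting baseflow gives direct-runoff ordinates: 0.0, 38.0, 121.0, 287.0, 224.0, 175.0, 137.0, 107.0, 83.0, 65.0, 51.0, 40.0, 31.0, 0.0 cfs.
The maximum is 287.0 cfs, occurring at the reading for t = 06:45.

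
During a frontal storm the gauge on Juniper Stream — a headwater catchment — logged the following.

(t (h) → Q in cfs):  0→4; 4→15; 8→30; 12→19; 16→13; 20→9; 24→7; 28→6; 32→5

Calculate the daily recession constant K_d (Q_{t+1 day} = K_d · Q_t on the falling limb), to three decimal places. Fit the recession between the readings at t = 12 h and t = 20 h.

K_d ≈ 0.106

Between t = 12 h and t = 20 h the flow falls from 19 to 9 cfs over 2×4 h = 8 h.
Per-interval ratio K = (9/19)^(1/2) = 0.6882; K_d = K^(24/4) = 0.106.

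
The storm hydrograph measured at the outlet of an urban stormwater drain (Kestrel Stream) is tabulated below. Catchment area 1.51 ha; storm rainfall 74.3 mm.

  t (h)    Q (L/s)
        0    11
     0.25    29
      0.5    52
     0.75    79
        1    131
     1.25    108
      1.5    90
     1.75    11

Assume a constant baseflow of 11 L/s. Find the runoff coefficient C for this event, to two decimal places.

ΣQ_DR = 423.0 L/s; V = ΣQ_DR·Δt = 3.807 × 10^5 L.
Runoff depth d = V / A = 25.21 mm.
C = d / P = 25.21 / 74.3 = 0.34.

C ≈ 0.34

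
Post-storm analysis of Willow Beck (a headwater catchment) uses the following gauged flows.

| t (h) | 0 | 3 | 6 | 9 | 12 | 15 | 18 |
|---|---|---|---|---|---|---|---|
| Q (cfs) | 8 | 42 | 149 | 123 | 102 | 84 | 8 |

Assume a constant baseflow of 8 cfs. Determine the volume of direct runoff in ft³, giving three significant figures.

Direct-runoff ordinates (Q − Q_b): 0.0, 34.0, 141.0, 115.0, 94.0, 76.0, 0.0 cfs.
ΣQ_DR = 460.0 cfs.
With Δt = 3 h = 10800 s, V = ΣQ_DR · Δt = 460.0 × 10800 = 4.97 × 10^6 ft³.

V ≈ 4.97 × 10^6 ft³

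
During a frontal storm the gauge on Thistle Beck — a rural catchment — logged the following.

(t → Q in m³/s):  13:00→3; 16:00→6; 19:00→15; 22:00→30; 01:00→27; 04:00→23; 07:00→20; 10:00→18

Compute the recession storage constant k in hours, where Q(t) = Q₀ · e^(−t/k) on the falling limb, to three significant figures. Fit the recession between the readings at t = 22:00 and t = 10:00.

k ≈ 23.5 h

On the falling limb, Q drops from 30 to 18 m³/s between t = 22:00 and t = 10:00 (Δt = 12 h).
k = −Δt / ln(Q₂/Q₁) = −12 / ln(18/30) = 23.5 h.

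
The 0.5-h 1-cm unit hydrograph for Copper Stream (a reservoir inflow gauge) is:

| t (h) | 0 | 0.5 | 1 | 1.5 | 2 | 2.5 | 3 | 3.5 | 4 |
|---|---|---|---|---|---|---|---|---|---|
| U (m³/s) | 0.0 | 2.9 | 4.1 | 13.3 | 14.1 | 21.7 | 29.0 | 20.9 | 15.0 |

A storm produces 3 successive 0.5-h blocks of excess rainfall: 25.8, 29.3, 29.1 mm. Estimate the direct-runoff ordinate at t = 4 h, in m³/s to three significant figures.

By discrete convolution, Q_j = Σ (P_i / 10 mm) · U_{j−i}.
At t = 4 h (j=8): Q = (25.8/10)·15.0 + (29.3/10)·20.9 + (29.1/10)·29.0 = 184 m³/s.

Q ≈ 184 m³/s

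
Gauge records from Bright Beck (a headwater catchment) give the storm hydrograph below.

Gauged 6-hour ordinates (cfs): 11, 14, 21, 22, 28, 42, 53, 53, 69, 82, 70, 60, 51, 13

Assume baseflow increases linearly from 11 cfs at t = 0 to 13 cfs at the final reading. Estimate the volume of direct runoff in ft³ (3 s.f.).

Direct-runoff ordinates (Q − Q_b): 0.00, 2.85, 9.69, 10.54, 16.38, 30.23, 41.08, 40.92, 56.77, 69.62, 57.46, 47.31, 38.15, 0.00 cfs.
ΣQ_DR = 421.0 cfs.
With Δt = 6 h = 21600 s, V = ΣQ_DR · Δt = 421.0 × 21600 = 9.09 × 10^6 ft³.

V ≈ 9.09 × 10^6 ft³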